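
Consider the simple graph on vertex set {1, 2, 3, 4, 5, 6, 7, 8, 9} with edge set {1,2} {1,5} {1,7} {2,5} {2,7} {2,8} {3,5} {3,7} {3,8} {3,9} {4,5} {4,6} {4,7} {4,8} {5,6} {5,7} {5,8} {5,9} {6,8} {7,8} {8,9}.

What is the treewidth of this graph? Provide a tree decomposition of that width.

The largest bag has 4 vertices, giving width 3; this decomposition certifies tw(G) ≤ 3. For the lower bound, the 4 vertices {3, 5, 8, 9} are pairwise adjacent, and any tree decomposition puts a clique entirely inside one bag — forcing width ≥ 3. Hence tw(G) = 3 exactly.

Treewidth 3.
One optimal decomposition is:
Bags: B1 = {4, 5, 7, 8}  B2 = {4, 5, 6, 8}  B3 = {2, 5, 7, 8}  B4 = {3, 5, 7, 8}  B5 = {1, 2, 5, 7}  B6 = {3, 5, 8, 9}
Tree: B1–B2, B1–B3, B3–B4, B3–B5, B4–B6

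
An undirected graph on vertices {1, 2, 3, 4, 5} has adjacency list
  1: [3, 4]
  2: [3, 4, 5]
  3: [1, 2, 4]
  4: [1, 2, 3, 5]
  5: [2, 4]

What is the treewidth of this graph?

2

A width-2 tree decomposition is:
Bags: B1 = {2, 3, 4}  B2 = {2, 4, 5}  B3 = {1, 3, 4}
Tree: B1–B2, B1–B3
The largest bag has 3 vertices, giving width 2; this decomposition certifies tw(G) ≤ 2. On the other hand G contains the 3-clique {1, 3, 4}. A clique must lie in a single bag of any decomposition, so no decomposition can have width below 2. Hence tw(G) = 2 exactly.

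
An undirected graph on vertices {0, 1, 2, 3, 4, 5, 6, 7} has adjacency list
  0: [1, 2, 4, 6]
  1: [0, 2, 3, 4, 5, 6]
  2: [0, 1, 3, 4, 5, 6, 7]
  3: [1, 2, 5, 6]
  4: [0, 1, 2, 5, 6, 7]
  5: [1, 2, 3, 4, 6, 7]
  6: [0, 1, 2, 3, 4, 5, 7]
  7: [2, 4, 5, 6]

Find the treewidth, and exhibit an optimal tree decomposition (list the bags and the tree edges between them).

Treewidth 4.
One such decomposition:
Bags: B1 = {1, 2, 4, 5, 6}  B2 = {1, 2, 3, 5, 6}  B3 = {0, 1, 2, 4, 6}  B4 = {2, 4, 5, 6, 7}
Tree: B1–B2, B1–B3, B1–B4

Each bag holds 5 vertices, so the decomposition has width 4, which upper-bounds the treewidth. On the other hand G contains the 5-clique {1, 2, 3, 5, 6}. A clique must lie in a single bag of any decomposition, so no decomposition can have width below 4. Combining the bounds, tw(G) = 4.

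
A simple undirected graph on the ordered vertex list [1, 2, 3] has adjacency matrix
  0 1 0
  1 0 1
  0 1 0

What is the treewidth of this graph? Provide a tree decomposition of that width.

Each bag holds 2 vertices, so the decomposition has width 1, which upper-bounds the treewidth. Since G has at least one edge (e.g. 1–2), it is not an edgeless graph, so tw(G) ≥ 1. The upper and lower bounds meet at 1, so that is the treewidth.

Treewidth 1.
One such decomposition:
Bags: B1 = {1, 2}  B2 = {2, 3}
Tree: B1–B2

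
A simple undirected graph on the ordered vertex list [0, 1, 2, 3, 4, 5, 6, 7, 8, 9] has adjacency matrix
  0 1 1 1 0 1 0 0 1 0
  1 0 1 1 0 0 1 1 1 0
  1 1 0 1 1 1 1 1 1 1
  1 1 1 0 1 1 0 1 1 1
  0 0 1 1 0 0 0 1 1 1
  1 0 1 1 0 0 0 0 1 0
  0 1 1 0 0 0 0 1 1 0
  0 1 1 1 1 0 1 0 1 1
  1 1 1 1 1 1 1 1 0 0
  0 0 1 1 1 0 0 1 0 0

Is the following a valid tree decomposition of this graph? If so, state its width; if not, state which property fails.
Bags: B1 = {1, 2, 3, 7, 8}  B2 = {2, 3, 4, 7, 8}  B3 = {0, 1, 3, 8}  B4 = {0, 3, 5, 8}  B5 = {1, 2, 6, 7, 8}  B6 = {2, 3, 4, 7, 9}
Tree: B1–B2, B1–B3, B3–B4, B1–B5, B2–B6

No — edge (2,0) lies in no bag.

A tree decomposition must satisfy three properties: every vertex lies in some bag; for every edge, both endpoints lie together in some bag; and for every vertex, the bags containing it form a connected subtree. Here edge (2,0) lies in no bag, so the decomposition is invalid.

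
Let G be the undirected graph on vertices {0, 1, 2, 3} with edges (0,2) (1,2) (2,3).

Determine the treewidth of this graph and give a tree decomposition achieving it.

Treewidth 1.
Bags: B1 = {1, 2}  B2 = {2, 3}  B3 = {0, 2}
Tree: B1–B2, B1–B3

Each bag holds 2 vertices, so the decomposition has width 1, which upper-bounds the treewidth. Any graph with an edge has treewidth ≥ 1, and G has the edge 1–2. Hence tw(G) = 1 exactly.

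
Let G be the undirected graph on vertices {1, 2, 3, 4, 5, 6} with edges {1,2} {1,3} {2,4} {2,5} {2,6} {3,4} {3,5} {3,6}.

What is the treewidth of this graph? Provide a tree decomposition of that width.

Treewidth 2.
Bags: B1 = {2, 3, 4}  B2 = {2, 3, 6}  B3 = {1, 2, 3}  B4 = {2, 3, 5}
Tree: B1–B2, B2–B3, B3–B4

Each bag holds 3 vertices, so the decomposition has width 2, which upper-bounds the treewidth. Since 4–3–6–2–4 is a cycle in G, G is not acyclic. Forests are exactly the graphs of treewidth ≤ 1, so tw(G) ≥ 2. Combining the bounds, tw(G) = 2.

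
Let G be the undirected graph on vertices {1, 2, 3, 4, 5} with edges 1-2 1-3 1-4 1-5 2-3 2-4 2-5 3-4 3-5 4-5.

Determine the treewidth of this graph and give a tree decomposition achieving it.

Treewidth 4.
One such decomposition:
Bags: B1 = {1, 2, 3, 4, 5}
Tree: (single bag)

A single bag containing all 5 vertices is trivially a valid decomposition of width 4. Conversely, {1, 2, 3, 4, 5} is a clique of size 5, and the vertices of any clique must share a bag in every tree decomposition; so some bag has ≥ 5 vertices and tw(G) ≥ 4. Therefore the treewidth is 4.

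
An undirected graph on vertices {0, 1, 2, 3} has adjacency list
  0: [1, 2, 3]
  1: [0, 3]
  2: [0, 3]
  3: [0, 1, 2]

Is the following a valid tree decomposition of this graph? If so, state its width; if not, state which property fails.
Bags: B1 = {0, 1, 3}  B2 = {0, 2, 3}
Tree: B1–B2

Yes; width 2.

Every vertex of G appears in some bag (union = {0, 1, 2, 3}); every edge is covered by a bag; and for each vertex v the set of bags containing v is connected in the bag tree. The decomposition is therefore valid. The largest bag has 3 vertices, so the width is 2.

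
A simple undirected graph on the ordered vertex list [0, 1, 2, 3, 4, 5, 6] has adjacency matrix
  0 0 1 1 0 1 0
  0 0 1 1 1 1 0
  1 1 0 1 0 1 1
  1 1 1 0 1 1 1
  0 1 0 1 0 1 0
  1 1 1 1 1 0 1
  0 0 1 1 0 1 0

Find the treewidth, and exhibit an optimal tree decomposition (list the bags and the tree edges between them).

Treewidth 3.
One optimal decomposition is:
Bags: B1 = {0, 2, 3, 5}  B2 = {1, 2, 3, 5}  B3 = {2, 3, 5, 6}  B4 = {1, 3, 4, 5}
Tree: B1–B2, B1–B3, B2–B4

Each bag holds 4 vertices, so the decomposition has width 3, which upper-bounds the treewidth. For the lower bound, the 4 vertices {0, 2, 3, 5} are pairwise adjacent, and any tree decomposition puts a clique entirely inside one bag — forcing width ≥ 3. The upper and lower bounds meet at 3, so that is the treewidth.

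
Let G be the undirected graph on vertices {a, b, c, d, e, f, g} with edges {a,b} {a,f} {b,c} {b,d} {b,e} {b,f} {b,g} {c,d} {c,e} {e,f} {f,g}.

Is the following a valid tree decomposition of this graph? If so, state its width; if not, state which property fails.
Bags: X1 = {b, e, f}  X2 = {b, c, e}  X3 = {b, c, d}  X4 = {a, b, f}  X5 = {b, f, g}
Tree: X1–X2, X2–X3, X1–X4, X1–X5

Every vertex of G appears in some bag (union = {a, b, c, d, e, f, g}); every edge is covered by a bag; and for each vertex v the set of bags containing v is connected in the bag tree. The decomposition is therefore valid. The largest bag has 3 vertices, so the width is 2.

Yes; width 2.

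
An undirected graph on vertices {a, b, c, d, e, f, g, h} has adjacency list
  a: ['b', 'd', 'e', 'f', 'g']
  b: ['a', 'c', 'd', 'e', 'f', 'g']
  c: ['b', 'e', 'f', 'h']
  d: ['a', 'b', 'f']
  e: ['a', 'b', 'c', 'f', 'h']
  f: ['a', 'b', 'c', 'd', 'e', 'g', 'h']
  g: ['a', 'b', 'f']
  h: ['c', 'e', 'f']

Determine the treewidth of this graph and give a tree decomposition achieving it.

Treewidth 3.
One such decomposition:
Bags: B1 = {a, b, e, f}  B2 = {a, b, f, g}  B3 = {a, b, d, f}  B4 = {b, c, e, f}  B5 = {c, e, f, h}
Tree: B1–B2, B1–B3, B1–B4, B4–B5

Every bag has size at most 4, so the width is 4 − 1 = 3 and tw(G) ≤ 3. Conversely, {c, e, f, h} is a clique of size 4, and the vertices of any clique must share a bag in every tree decomposition; so some bag has ≥ 4 vertices and tw(G) ≥ 3. The upper and lower bounds meet at 3, so that is the treewidth.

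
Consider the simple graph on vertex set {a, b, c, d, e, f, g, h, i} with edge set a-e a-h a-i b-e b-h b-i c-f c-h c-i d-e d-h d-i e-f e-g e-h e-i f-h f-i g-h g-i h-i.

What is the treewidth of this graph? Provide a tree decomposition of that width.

The largest bag has 4 vertices, giving width 3; this decomposition certifies tw(G) ≤ 3. For the lower bound, the 4 vertices {d, e, h, i} are pairwise adjacent, and any tree decomposition puts a clique entirely inside one bag — forcing width ≥ 3. Hence tw(G) = 3 exactly.

Treewidth 3.
One optimal decomposition is:
Bags: B1 = {a, e, h, i}  B2 = {d, e, h, i}  B3 = {e, f, h, i}  B4 = {b, e, h, i}  B5 = {c, f, h, i}  B6 = {e, g, h, i}
Tree: B1–B2, B1–B3, B1–B4, B3–B5, B3–B6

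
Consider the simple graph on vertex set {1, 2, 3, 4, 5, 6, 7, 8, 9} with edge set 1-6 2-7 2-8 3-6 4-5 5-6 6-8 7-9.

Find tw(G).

1

A width-1 tree decomposition is:
Bags: B1 = {4, 5}  B2 = {5, 6}  B3 = {6, 8}  B4 = {2, 8}  B5 = {3, 6}  B6 = {2, 7}  B7 = {7, 9}  B8 = {1, 6}
Tree: B1–B2, B2–B3, B3–B4, B2–B5, B4–B6, B6–B7, B3–B8
The largest bag has 2 vertices, giving width 1; this decomposition certifies tw(G) ≤ 1. Any graph with an edge has treewidth ≥ 1, and G has the edge 4–5. Hence tw(G) = 1 exactly.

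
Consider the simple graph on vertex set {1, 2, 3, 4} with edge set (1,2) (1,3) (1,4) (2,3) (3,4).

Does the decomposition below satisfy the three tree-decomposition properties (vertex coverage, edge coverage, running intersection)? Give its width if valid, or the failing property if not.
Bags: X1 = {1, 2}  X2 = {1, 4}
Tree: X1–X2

No — vertex 3 appears in no bag.

A tree decomposition must satisfy three properties: every vertex lies in some bag; for every edge, both endpoints lie together in some bag; and for every vertex, the bags containing it form a connected subtree. Here vertex 3 appears in no bag, so the decomposition is invalid.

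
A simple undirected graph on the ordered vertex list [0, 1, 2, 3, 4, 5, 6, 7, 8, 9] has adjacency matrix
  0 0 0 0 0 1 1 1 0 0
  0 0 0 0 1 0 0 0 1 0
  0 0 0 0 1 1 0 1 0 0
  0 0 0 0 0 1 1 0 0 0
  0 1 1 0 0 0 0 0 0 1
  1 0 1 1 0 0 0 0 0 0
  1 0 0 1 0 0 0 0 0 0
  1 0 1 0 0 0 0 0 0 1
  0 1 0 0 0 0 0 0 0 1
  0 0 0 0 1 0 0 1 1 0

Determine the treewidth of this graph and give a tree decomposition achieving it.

Treewidth 2.
One such decomposition:
Bags: B1 = {1, 8, 9}  B2 = {1, 4, 9}  B3 = {4, 7, 9}  B4 = {2, 4, 7}  B5 = {0, 2, 7}  B6 = {0, 2, 5}  B7 = {0, 5, 6}  B8 = {3, 5, 6}
Tree: B1–B2, B2–B3, B3–B4, B4–B5, B5–B6, B6–B7, B7–B8

The largest bag has 3 vertices, giving width 2; this decomposition certifies tw(G) ≤ 2. For the lower bound, G contains the cycle 8–1–4–9–8, so G is not a forest; only forests have treewidth ≤ 1, hence tw(G) ≥ 2. Therefore the treewidth is 2.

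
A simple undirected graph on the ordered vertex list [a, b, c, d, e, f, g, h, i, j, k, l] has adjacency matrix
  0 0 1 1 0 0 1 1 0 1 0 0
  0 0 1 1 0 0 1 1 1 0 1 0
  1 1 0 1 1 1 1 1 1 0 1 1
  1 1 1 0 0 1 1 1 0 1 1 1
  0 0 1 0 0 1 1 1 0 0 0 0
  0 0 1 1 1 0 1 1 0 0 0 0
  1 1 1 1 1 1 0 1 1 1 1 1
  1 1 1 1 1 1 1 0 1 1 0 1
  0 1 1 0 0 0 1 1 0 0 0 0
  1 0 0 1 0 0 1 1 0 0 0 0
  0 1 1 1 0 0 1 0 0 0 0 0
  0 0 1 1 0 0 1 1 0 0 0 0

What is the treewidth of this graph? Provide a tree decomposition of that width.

Every bag has size at most 5, so the width is 5 − 1 = 4 and tw(G) ≤ 4. For the lower bound, the 5 vertices {a, d, g, h, j} are pairwise adjacent, and any tree decomposition puts a clique entirely inside one bag — forcing width ≥ 4. Combining the bounds, tw(G) = 4.

Treewidth 4.
One optimal decomposition is:
Bags: B1 = {c, d, f, g, h}  B2 = {a, c, d, g, h}  B3 = {c, e, f, g, h}  B4 = {b, c, d, g, h}  B5 = {b, c, d, g, k}  B6 = {a, d, g, h, j}  B7 = {b, c, g, h, i}  B8 = {c, d, g, h, l}
Tree: B1–B2, B1–B3, B2–B4, B4–B5, B2–B6, B4–B7, B2–B8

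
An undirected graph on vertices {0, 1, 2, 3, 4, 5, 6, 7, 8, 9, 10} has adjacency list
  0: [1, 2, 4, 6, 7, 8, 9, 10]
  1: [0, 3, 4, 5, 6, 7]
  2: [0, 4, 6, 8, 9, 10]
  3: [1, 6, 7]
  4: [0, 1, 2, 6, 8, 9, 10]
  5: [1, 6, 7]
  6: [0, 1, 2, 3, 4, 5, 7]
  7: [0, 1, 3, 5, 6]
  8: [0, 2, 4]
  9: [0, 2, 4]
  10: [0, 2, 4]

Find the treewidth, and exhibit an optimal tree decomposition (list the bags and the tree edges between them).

Treewidth 3.
One such decomposition:
Bags: B1 = {0, 2, 4, 9}  B2 = {0, 2, 4, 10}  B3 = {0, 2, 4, 8}  B4 = {0, 2, 4, 6}  B5 = {0, 1, 4, 6}  B6 = {0, 1, 6, 7}  B7 = {1, 3, 6, 7}  B8 = {1, 5, 6, 7}
Tree: B1–B2, B1–B3, B2–B4, B4–B5, B5–B6, B6–B7, B7–B8

The largest bag has 4 vertices, giving width 3; this decomposition certifies tw(G) ≤ 3. For the lower bound, the 4 vertices {0, 1, 4, 6} are pairwise adjacent, and any tree decomposition puts a clique entirely inside one bag — forcing width ≥ 3. Combining the bounds, tw(G) = 3.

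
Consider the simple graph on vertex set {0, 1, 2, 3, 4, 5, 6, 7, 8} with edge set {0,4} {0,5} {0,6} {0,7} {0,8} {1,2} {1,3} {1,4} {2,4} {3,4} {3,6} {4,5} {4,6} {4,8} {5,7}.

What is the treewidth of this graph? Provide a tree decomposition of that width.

Every bag has size at most 3, so the width is 3 − 1 = 2 and tw(G) ≤ 2. Conversely, {0, 4, 8} is a clique of size 3, and the vertices of any clique must share a bag in every tree decomposition; so some bag has ≥ 3 vertices and tw(G) ≥ 2. Combining the bounds, tw(G) = 2.

Treewidth 2.
One such decomposition:
Bags: B1 = {3, 4, 6}  B2 = {0, 4, 6}  B3 = {0, 4, 8}  B4 = {1, 3, 4}  B5 = {0, 4, 5}  B6 = {0, 5, 7}  B7 = {1, 2, 4}
Tree: B1–B2, B2–B3, B1–B4, B3–B5, B5–B6, B4–B7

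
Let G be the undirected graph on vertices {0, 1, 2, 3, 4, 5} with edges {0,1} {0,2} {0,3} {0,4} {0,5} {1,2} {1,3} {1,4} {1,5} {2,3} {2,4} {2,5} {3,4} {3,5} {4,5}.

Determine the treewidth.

A width-5 tree decomposition is:
Bags: B1 = {0, 1, 2, 3, 4, 5}
Tree: (single bag)
A single bag containing all 6 vertices is trivially a valid decomposition of width 5. On the other hand G contains the 6-clique {0, 1, 2, 3, 4, 5}. A clique must lie in a single bag of any decomposition, so no decomposition can have width below 5. Hence tw(G) = 5 exactly.

5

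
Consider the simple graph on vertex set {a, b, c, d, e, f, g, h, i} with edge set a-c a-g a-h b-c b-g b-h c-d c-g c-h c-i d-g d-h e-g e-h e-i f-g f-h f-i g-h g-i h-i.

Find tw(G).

3

A width-3 tree decomposition is:
Bags: B1 = {c, g, h, i}  B2 = {c, d, g, h}  B3 = {b, c, g, h}  B4 = {a, c, g, h}  B5 = {f, g, h, i}  B6 = {e, g, h, i}
Tree: B1–B2, B2–B3, B2–B4, B1–B5, B5–B6
The largest bag has 4 vertices, giving width 3; this decomposition certifies tw(G) ≤ 3. For the lower bound, the 4 vertices {e, g, h, i} are pairwise adjacent, and any tree decomposition puts a clique entirely inside one bag — forcing width ≥ 3. Therefore the treewidth is 3.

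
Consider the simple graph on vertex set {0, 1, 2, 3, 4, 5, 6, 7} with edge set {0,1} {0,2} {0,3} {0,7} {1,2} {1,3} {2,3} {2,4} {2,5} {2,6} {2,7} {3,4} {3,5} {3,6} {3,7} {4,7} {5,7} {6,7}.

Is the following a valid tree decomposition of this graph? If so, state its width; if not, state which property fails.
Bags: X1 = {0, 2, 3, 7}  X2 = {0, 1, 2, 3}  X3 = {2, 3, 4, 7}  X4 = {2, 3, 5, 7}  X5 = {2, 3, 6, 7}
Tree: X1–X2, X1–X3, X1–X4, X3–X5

Every vertex of G appears in some bag (union = {0, 1, 2, 3, 4, 5, 6, 7}); every edge is covered by a bag; and for each vertex v the set of bags containing v is connected in the bag tree. The decomposition is therefore valid. The largest bag has 4 vertices, so the width is 3.

Yes; width 3.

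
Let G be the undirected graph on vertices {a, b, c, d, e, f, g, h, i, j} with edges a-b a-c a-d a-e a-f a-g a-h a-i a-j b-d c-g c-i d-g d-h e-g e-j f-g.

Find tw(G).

A width-2 tree decomposition is:
Bags: B1 = {a, d, g}  B2 = {a, b, d}  B3 = {a, c, g}  B4 = {a, e, g}  B5 = {a, e, j}  B6 = {a, d, h}  B7 = {a, f, g}  B8 = {a, c, i}
Tree: B1–B2, B1–B3, B3–B4, B4–B5, B2–B6, B4–B7, B3–B8
Every bag has size at most 3, so the width is 3 − 1 = 2 and tw(G) ≤ 2. For the lower bound, the 3 vertices {a, d, g} are pairwise adjacent, and any tree decomposition puts a clique entirely inside one bag — forcing width ≥ 2. Hence tw(G) = 2 exactly.

2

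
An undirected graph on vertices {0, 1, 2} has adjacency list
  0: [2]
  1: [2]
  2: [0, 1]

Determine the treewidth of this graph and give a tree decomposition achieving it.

Treewidth 1.
One such decomposition:
Bags: B1 = {1, 2}  B2 = {0, 2}
Tree: B1–B2

The largest bag has 2 vertices, giving width 1; this decomposition certifies tw(G) ≤ 1. G has an edge, so its treewidth is at least 1. Hence tw(G) = 1 exactly.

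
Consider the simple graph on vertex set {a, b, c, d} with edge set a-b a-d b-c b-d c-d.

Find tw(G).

A width-2 tree decomposition is:
Bags: B1 = {a, b, d}  B2 = {b, c, d}
Tree: B1–B2
Each bag holds 3 vertices, so the decomposition has width 2, which upper-bounds the treewidth. On the other hand G contains the 3-clique {b, c, d}. A clique must lie in a single bag of any decomposition, so no decomposition can have width below 2. Combining the bounds, tw(G) = 2.

2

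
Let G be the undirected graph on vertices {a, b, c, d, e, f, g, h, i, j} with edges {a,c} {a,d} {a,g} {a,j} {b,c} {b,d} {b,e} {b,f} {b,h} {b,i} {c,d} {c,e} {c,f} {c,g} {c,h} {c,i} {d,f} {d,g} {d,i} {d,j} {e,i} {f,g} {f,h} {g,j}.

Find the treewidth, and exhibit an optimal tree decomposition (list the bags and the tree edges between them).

The largest bag has 4 vertices, giving width 3; this decomposition certifies tw(G) ≤ 3. Conversely, {a, d, g, j} is a clique of size 4, and the vertices of any clique must share a bag in every tree decomposition; so some bag has ≥ 4 vertices and tw(G) ≥ 3. The upper and lower bounds meet at 3, so that is the treewidth.

Treewidth 3.
One such decomposition:
Bags: B1 = {b, c, d, f}  B2 = {b, c, d, i}  B3 = {c, d, f, g}  B4 = {a, c, d, g}  B5 = {b, c, e, i}  B6 = {a, d, g, j}  B7 = {b, c, f, h}
Tree: B1–B2, B1–B3, B3–B4, B2–B5, B4–B6, B1–B7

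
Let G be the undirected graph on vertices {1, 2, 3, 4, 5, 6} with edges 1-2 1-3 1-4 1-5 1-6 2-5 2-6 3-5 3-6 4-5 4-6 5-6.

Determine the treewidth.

3

A width-3 tree decomposition is:
Bags: B1 = {1, 3, 5, 6}  B2 = {1, 2, 5, 6}  B3 = {1, 4, 5, 6}
Tree: B1–B2, B1–B3
Each bag holds 4 vertices, so the decomposition has width 3, which upper-bounds the treewidth. Conversely, {1, 2, 5, 6} is a clique of size 4, and the vertices of any clique must share a bag in every tree decomposition; so some bag has ≥ 4 vertices and tw(G) ≥ 3. Hence tw(G) = 3 exactly.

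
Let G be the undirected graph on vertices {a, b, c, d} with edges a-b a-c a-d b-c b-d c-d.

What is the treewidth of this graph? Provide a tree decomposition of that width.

Treewidth 3.
One optimal decomposition is:
Bags: B1 = {a, b, c, d}
Tree: (single bag)

A single bag containing all 4 vertices is trivially a valid decomposition of width 3. For the lower bound, the 4 vertices {a, b, c, d} are pairwise adjacent, and any tree decomposition puts a clique entirely inside one bag — forcing width ≥ 3. Therefore the treewidth is 3.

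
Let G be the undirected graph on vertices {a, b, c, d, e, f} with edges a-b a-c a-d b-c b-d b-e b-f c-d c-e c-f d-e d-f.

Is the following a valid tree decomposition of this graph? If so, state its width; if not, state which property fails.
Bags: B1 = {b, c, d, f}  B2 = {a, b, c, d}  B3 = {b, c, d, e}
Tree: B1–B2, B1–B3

Yes; width 3.

Every vertex of G appears in some bag (union = {a, b, c, d, e, f}); every edge is covered by a bag; and for each vertex v the set of bags containing v is connected in the bag tree. The decomposition is therefore valid. The largest bag has 4 vertices, so the width is 3.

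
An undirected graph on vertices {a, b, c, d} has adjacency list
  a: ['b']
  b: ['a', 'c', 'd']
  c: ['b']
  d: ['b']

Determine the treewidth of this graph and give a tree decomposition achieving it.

The largest bag has 2 vertices, giving width 1; this decomposition certifies tw(G) ≤ 1. Since G has at least one edge (e.g. a–b), it is not an edgeless graph, so tw(G) ≥ 1. Combining the bounds, tw(G) = 1.

Treewidth 1.
Bags: B1 = {a, b}  B2 = {b, d}  B3 = {b, c}
Tree: B1–B2, B2–B3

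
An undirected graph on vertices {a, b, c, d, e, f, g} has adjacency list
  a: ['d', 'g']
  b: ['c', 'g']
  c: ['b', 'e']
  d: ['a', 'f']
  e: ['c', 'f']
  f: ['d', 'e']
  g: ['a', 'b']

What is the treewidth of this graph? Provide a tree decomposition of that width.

Every bag has size at most 3, so the width is 3 − 1 = 2 and tw(G) ≤ 2. For the lower bound, G contains the cycle f–d–a–g–b–c–e–f, so G is not a forest; only forests have treewidth ≤ 1, hence tw(G) ≥ 2. Hence tw(G) = 2 exactly.

Treewidth 2.
One optimal decomposition is:
Bags: B1 = {a, d, f}  B2 = {a, f, g}  B3 = {b, f, g}  B4 = {b, c, f}  B5 = {c, e, f}
Tree: B1–B2, B2–B3, B3–B4, B4–B5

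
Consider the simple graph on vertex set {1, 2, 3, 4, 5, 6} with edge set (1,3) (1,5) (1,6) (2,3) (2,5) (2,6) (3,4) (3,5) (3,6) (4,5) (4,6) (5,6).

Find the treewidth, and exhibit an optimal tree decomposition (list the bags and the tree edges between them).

Treewidth 3.
One such decomposition:
Bags: B1 = {2, 3, 5, 6}  B2 = {3, 4, 5, 6}  B3 = {1, 3, 5, 6}
Tree: B1–B2, B1–B3

Every bag has size at most 4, so the width is 4 − 1 = 3 and tw(G) ≤ 3. On the other hand G contains the 4-clique {1, 3, 5, 6}. A clique must lie in a single bag of any decomposition, so no decomposition can have width below 3. Therefore the treewidth is 3.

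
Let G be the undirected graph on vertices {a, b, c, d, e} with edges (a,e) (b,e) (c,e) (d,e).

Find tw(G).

1

A width-1 tree decomposition is:
Bags: B1 = {c, e}  B2 = {d, e}  B3 = {a, e}  B4 = {b, e}
Tree: B1–B2, B1–B3, B2–B4
Every bag has size at most 2, so the width is 2 − 1 = 1 and tw(G) ≤ 1. G has an edge, so its treewidth is at least 1. The upper and lower bounds meet at 1, so that is the treewidth.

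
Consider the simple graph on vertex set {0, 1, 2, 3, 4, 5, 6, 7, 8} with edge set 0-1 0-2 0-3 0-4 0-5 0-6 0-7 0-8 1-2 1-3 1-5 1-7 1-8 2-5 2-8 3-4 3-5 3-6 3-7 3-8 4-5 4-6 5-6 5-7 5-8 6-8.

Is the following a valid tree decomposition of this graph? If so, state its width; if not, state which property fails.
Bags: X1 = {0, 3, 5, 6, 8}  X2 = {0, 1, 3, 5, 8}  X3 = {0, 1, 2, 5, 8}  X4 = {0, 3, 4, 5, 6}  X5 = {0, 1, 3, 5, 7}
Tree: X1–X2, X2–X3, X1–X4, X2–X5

Checking the three conditions: (i) the bags cover all of {0, 1, 2, 3, 4, 5, 6, 7, 8}; (ii) for each edge, some bag contains both endpoints; (iii) the bags containing any fixed vertex form a subtree. All hold, so the decomposition is valid with width 5 − 1 = 4.

Yes; width 4.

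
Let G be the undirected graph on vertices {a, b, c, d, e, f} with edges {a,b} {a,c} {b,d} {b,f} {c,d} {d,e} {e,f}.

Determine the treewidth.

A width-2 tree decomposition is:
Bags: B1 = {d, e, f}  B2 = {b, d, f}  B3 = {b, c, d}  B4 = {a, b, c}
Tree: B1–B2, B2–B3, B3–B4
Every bag has size at most 3, so the width is 3 − 1 = 2 and tw(G) ≤ 2. The edges e–f–b–d–e form a cycle, so G is not a tree and its treewidth is at least 2. Therefore the treewidth is 2.

2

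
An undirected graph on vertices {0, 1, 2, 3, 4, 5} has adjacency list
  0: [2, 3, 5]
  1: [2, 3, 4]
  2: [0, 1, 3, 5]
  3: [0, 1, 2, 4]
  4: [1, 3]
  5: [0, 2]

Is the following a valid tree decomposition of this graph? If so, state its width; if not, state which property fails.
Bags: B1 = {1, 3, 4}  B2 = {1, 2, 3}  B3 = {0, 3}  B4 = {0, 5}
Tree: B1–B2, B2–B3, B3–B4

No — edge (2,0) lies in no bag.

A tree decomposition must satisfy three properties: every vertex lies in some bag; for every edge, both endpoints lie together in some bag; and for every vertex, the bags containing it form a connected subtree. Here edge (2,0) lies in no bag, so the decomposition is invalid.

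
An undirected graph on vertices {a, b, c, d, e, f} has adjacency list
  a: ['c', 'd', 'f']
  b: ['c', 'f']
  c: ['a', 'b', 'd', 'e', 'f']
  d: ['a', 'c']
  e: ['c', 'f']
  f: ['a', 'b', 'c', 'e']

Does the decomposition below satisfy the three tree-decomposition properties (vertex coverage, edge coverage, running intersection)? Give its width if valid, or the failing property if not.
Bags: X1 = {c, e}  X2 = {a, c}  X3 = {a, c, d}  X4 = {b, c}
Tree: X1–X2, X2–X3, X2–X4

A tree decomposition must satisfy three properties: every vertex lies in some bag; for every edge, both endpoints lie together in some bag; and for every vertex, the bags containing it form a connected subtree. Here vertex f appears in no bag, so the decomposition is invalid.

No — vertex f appears in no bag.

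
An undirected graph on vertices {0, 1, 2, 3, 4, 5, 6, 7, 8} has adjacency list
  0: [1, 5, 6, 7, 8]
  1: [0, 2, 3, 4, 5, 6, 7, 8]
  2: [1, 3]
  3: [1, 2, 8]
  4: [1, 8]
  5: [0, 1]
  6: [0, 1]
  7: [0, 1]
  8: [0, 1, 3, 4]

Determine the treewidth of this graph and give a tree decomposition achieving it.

Treewidth 2.
One optimal decomposition is:
Bags: B1 = {0, 1, 7}  B2 = {0, 1, 5}  B3 = {0, 1, 8}  B4 = {1, 3, 8}  B5 = {1, 4, 8}  B6 = {1, 2, 3}  B7 = {0, 1, 6}
Tree: B1–B2, B1–B3, B3–B4, B3–B5, B4–B6, B3–B7

Every bag has size at most 3, so the width is 3 − 1 = 2 and tw(G) ≤ 2. On the other hand G contains the 3-clique {0, 1, 8}. A clique must lie in a single bag of any decomposition, so no decomposition can have width below 2. The upper and lower bounds meet at 2, so that is the treewidth.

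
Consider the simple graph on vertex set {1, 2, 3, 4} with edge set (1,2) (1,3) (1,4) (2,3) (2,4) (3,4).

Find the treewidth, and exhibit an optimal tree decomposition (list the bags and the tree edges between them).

Treewidth 3.
One such decomposition:
Bags: B1 = {1, 2, 3, 4}
Tree: (single bag)

With just one bag of size 4, the width is 4 − 1 = 3, so tw(G) ≤ 3. For the lower bound, the 4 vertices {1, 2, 3, 4} are pairwise adjacent, and any tree decomposition puts a clique entirely inside one bag — forcing width ≥ 3. The upper and lower bounds meet at 3, so that is the treewidth.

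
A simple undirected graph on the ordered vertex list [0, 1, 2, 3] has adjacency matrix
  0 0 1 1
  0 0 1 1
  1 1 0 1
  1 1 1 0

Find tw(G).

A width-2 tree decomposition is:
Bags: B1 = {1, 2, 3}  B2 = {0, 2, 3}
Tree: B1–B2
Each bag holds 3 vertices, so the decomposition has width 2, which upper-bounds the treewidth. Conversely, {0, 2, 3} is a clique of size 3, and the vertices of any clique must share a bag in every tree decomposition; so some bag has ≥ 3 vertices and tw(G) ≥ 2. The upper and lower bounds meet at 2, so that is the treewidth.

2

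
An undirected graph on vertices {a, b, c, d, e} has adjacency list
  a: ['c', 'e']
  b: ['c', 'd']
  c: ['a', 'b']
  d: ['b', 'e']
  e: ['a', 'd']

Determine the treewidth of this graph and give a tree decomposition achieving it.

Treewidth 2.
Bags: B1 = {b, d, e}  B2 = {a, b, e}  B3 = {a, b, c}
Tree: B1–B2, B2–B3

Every bag has size at most 3, so the width is 3 − 1 = 2 and tw(G) ≤ 2. For the lower bound, G contains the cycle b–d–e–a–c–b, so G is not a forest; only forests have treewidth ≤ 1, hence tw(G) ≥ 2. Therefore the treewidth is 2.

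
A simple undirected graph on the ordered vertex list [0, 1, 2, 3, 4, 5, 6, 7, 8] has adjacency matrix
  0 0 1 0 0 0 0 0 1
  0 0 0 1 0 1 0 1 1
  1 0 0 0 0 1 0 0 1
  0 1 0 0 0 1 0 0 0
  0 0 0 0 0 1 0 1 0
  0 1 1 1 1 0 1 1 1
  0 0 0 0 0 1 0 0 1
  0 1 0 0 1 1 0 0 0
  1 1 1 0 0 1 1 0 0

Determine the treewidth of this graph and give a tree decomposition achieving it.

Each bag holds 3 vertices, so the decomposition has width 2, which upper-bounds the treewidth. On the other hand G contains the 3-clique {0, 2, 8}. A clique must lie in a single bag of any decomposition, so no decomposition can have width below 2. Therefore the treewidth is 2.

Treewidth 2.
Bags: B1 = {1, 5, 7}  B2 = {1, 5, 8}  B3 = {2, 5, 8}  B4 = {5, 6, 8}  B5 = {0, 2, 8}  B6 = {1, 3, 5}  B7 = {4, 5, 7}
Tree: B1–B2, B2–B3, B2–B4, B3–B5, B2–B6, B1–B7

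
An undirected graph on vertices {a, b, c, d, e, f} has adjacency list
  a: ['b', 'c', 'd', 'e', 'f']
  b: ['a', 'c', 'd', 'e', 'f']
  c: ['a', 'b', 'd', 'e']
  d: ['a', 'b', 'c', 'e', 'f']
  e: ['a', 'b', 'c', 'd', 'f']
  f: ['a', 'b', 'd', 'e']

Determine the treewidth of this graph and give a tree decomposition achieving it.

Treewidth 4.
One such decomposition:
Bags: B1 = {a, b, d, e, f}  B2 = {a, b, c, d, e}
Tree: B1–B2

Every bag has size at most 5, so the width is 5 − 1 = 4 and tw(G) ≤ 4. Conversely, {a, b, c, d, e} is a clique of size 5, and the vertices of any clique must share a bag in every tree decomposition; so some bag has ≥ 5 vertices and tw(G) ≥ 4. Combining the bounds, tw(G) = 4.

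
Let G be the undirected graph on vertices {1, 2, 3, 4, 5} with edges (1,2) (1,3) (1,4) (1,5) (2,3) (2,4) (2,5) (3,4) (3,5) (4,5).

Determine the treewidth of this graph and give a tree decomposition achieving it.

Treewidth 4.
Bags: B1 = {1, 2, 3, 4, 5}
Tree: (single bag)

With just one bag of size 5, the width is 5 − 1 = 4, so tw(G) ≤ 4. Conversely, {1, 2, 3, 4, 5} is a clique of size 5, and the vertices of any clique must share a bag in every tree decomposition; so some bag has ≥ 5 vertices and tw(G) ≥ 4. Therefore the treewidth is 4.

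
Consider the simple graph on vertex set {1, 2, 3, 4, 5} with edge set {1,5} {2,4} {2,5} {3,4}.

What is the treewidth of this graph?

A width-1 tree decomposition is:
Bags: B1 = {1, 5}  B2 = {2, 5}  B3 = {2, 4}  B4 = {3, 4}
Tree: B1–B2, B2–B3, B3–B4
Every bag has size at most 2, so the width is 2 − 1 = 1 and tw(G) ≤ 1. Since G has at least one edge (e.g. 1–5), it is not an edgeless graph, so tw(G) ≥ 1. Combining the bounds, tw(G) = 1.

1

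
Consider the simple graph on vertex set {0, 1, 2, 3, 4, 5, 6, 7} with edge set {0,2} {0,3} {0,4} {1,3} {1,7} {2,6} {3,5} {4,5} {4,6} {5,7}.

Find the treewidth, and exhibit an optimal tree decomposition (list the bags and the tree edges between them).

The largest bag has 3 vertices, giving width 2; this decomposition certifies tw(G) ≤ 2. The edges 7–1–3–5–7 form a cycle, so G is not a tree and its treewidth is at least 2. Therefore the treewidth is 2.

Treewidth 2.
Bags: B1 = {1, 5, 7}  B2 = {1, 3, 5}  B3 = {3, 4, 5}  B4 = {0, 3, 4}  B5 = {0, 4, 6}  B6 = {0, 2, 6}
Tree: B1–B2, B2–B3, B3–B4, B4–B5, B5–B6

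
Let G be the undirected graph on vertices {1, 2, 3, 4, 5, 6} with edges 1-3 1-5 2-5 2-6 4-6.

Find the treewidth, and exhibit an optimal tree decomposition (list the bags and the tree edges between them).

Treewidth 1.
One such decomposition:
Bags: B1 = {4, 6}  B2 = {2, 6}  B3 = {2, 5}  B4 = {1, 5}  B5 = {1, 3}
Tree: B1–B2, B2–B3, B3–B4, B4–B5

Each bag holds 2 vertices, so the decomposition has width 1, which upper-bounds the treewidth. Any graph with an edge has treewidth ≥ 1, and G has the edge 4–6. Combining the bounds, tw(G) = 1.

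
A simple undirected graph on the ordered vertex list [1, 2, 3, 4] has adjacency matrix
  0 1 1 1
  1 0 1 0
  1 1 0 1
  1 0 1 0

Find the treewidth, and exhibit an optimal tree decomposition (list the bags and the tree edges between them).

Treewidth 2.
One such decomposition:
Bags: B1 = {1, 2, 3}  B2 = {1, 3, 4}
Tree: B1–B2

The largest bag has 3 vertices, giving width 2; this decomposition certifies tw(G) ≤ 2. On the other hand G contains the 3-clique {1, 2, 3}. A clique must lie in a single bag of any decomposition, so no decomposition can have width below 2. Therefore the treewidth is 2.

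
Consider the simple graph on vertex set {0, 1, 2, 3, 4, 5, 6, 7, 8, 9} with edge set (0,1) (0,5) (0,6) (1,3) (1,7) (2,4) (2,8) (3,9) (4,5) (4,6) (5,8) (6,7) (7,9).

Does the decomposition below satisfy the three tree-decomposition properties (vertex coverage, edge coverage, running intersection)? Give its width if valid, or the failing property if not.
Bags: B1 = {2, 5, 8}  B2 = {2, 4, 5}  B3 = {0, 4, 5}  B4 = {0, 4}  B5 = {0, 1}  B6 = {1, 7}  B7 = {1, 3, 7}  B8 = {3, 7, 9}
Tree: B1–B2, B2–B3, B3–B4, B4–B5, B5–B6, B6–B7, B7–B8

A tree decomposition must satisfy three properties: every vertex lies in some bag; for every edge, both endpoints lie together in some bag; and for every vertex, the bags containing it form a connected subtree. Here vertex 6 appears in no bag, so the decomposition is invalid.

No — vertex 6 appears in no bag.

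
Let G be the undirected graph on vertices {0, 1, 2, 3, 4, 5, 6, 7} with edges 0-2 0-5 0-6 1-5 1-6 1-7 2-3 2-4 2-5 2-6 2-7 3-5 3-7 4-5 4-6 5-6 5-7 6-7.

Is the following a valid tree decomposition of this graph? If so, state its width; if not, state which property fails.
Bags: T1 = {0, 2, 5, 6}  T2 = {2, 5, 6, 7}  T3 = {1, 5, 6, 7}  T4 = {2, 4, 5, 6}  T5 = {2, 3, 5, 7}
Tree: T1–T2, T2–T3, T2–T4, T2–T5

Vertex coverage: the bags together contain {0, 1, 2, 3, 4, 5, 6, 7}, the full vertex set. Edge coverage: each edge of G has both endpoints in at least one bag. Running intersection: for every vertex, the bags containing it form a connected subtree. All three properties hold, so this is a valid tree decomposition of width max|bag| − 1 = 3, and hence tw(G) ≤ 3.

Yes; width 3.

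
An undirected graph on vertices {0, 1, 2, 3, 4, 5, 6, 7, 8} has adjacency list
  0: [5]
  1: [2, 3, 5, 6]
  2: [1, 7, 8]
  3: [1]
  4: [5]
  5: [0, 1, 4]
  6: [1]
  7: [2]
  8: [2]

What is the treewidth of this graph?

1

A width-1 tree decomposition is:
Bags: B1 = {1, 6}  B2 = {1, 2}  B3 = {1, 3}  B4 = {1, 5}  B5 = {4, 5}  B6 = {2, 7}  B7 = {0, 5}  B8 = {2, 8}
Tree: B1–B2, B1–B3, B1–B4, B4–B5, B2–B6, B5–B7, B2–B8
The largest bag has 2 vertices, giving width 1; this decomposition certifies tw(G) ≤ 1. G has an edge, so its treewidth is at least 1. Therefore the treewidth is 1.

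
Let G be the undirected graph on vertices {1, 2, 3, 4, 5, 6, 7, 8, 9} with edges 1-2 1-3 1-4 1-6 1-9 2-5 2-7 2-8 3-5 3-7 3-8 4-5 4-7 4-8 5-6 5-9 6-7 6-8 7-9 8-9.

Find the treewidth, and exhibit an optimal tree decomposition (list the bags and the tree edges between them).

Treewidth 4.
One such decomposition:
Bags: B1 = {1, 4, 5, 7, 8}  B2 = {1, 5, 6, 7, 8}  B3 = {1, 5, 7, 8, 9}  B4 = {1, 3, 5, 7, 8}  B5 = {1, 2, 5, 7, 8}
Tree: B1–B2, B2–B3, B3–B4, B4–B5

Each bag holds 5 vertices, so the decomposition has width 4, which upper-bounds the treewidth. For the lower bound: the 5 vertex sets {4,5}, {6,7}, {1,9}, {8}, {3} are disjoint, each induces a connected subgraph, and every pair is joined by at least one edge of G. Contracting each set to a single vertex therefore yields K_{5} as a minor, and since treewidth is minor-monotone, tw(G) ≥ tw(K_{5}) = 4. Hence tw(G) = 4 exactly.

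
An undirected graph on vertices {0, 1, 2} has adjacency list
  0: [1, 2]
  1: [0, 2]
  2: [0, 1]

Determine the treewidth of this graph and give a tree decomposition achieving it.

A single bag containing all 3 vertices is trivially a valid decomposition of width 2. For the lower bound, the 3 vertices {0, 1, 2} are pairwise adjacent, and any tree decomposition puts a clique entirely inside one bag — forcing width ≥ 2. Combining the bounds, tw(G) = 2.

Treewidth 2.
Bags: B1 = {0, 1, 2}
Tree: (single bag)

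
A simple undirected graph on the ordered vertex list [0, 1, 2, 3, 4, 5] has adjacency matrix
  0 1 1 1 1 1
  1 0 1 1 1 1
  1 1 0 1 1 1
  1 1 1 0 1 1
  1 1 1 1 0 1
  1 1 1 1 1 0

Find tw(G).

A width-5 tree decomposition is:
Bags: B1 = {0, 1, 2, 3, 4, 5}
Tree: (single bag)
A single bag containing all 6 vertices is trivially a valid decomposition of width 5. Conversely, {0, 1, 2, 3, 4, 5} is a clique of size 6, and the vertices of any clique must share a bag in every tree decomposition; so some bag has ≥ 6 vertices and tw(G) ≥ 5. Hence tw(G) = 5 exactly.

5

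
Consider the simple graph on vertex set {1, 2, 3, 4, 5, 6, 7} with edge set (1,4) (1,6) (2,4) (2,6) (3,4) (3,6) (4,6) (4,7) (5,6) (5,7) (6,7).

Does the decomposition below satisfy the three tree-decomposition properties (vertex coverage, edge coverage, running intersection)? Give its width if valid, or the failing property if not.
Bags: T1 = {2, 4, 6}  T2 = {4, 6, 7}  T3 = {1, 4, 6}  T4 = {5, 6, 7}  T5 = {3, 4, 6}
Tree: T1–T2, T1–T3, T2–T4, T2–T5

Vertex coverage: the bags together contain {1, 2, 3, 4, 5, 6, 7}, the full vertex set. Edge coverage: each edge of G has both endpoints in at least one bag. Running intersection: for every vertex, the bags containing it form a connected subtree. All three properties hold, so this is a valid tree decomposition of width max|bag| − 1 = 2, and hence tw(G) ≤ 2.

Yes; width 2.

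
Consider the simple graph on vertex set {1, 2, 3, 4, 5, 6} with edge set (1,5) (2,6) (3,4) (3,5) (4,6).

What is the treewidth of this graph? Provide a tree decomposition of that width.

Treewidth 1.
One optimal decomposition is:
Bags: B1 = {1, 5}  B2 = {3, 5}  B3 = {3, 4}  B4 = {4, 6}  B5 = {2, 6}
Tree: B1–B2, B2–B3, B3–B4, B4–B5

Every bag has size at most 2, so the width is 2 − 1 = 1 and tw(G) ≤ 1. G has an edge, so its treewidth is at least 1. Therefore the treewidth is 1.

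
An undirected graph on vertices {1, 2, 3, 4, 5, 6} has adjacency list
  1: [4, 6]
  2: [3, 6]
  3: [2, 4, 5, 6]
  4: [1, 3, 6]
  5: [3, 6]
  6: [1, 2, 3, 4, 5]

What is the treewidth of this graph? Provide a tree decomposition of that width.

Treewidth 2.
Bags: B1 = {2, 3, 6}  B2 = {3, 5, 6}  B3 = {3, 4, 6}  B4 = {1, 4, 6}
Tree: B1–B2, B2–B3, B3–B4

Every bag has size at most 3, so the width is 3 − 1 = 2 and tw(G) ≤ 2. For the lower bound, the 3 vertices {1, 4, 6} are pairwise adjacent, and any tree decomposition puts a clique entirely inside one bag — forcing width ≥ 2. Hence tw(G) = 2 exactly.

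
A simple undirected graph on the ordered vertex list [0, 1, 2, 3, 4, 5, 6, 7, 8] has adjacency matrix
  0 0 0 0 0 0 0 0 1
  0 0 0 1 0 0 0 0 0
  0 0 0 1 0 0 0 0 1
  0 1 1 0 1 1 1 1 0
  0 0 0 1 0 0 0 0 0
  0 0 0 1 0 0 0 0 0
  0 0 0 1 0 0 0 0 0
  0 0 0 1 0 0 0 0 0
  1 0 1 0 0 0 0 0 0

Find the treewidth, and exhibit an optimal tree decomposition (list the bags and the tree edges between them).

Each bag holds 2 vertices, so the decomposition has width 1, which upper-bounds the treewidth. Any graph with an edge has treewidth ≥ 1, and G has the edge 2–3. Hence tw(G) = 1 exactly.

Treewidth 1.
One optimal decomposition is:
Bags: B1 = {2, 3}  B2 = {3, 4}  B3 = {3, 7}  B4 = {3, 6}  B5 = {2, 8}  B6 = {3, 5}  B7 = {0, 8}  B8 = {1, 3}
Tree: B1–B2, B2–B3, B2–B4, B1–B5, B1–B6, B5–B7, B3–B8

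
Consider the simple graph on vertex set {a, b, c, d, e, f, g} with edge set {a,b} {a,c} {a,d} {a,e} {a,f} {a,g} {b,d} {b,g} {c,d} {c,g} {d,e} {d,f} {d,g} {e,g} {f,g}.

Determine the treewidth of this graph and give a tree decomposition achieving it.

The largest bag has 4 vertices, giving width 3; this decomposition certifies tw(G) ≤ 3. For the lower bound, the 4 vertices {a, d, e, g} are pairwise adjacent, and any tree decomposition puts a clique entirely inside one bag — forcing width ≥ 3. Combining the bounds, tw(G) = 3.

Treewidth 3.
One optimal decomposition is:
Bags: B1 = {a, c, d, g}  B2 = {a, b, d, g}  B3 = {a, d, e, g}  B4 = {a, d, f, g}
Tree: B1–B2, B1–B3, B3–B4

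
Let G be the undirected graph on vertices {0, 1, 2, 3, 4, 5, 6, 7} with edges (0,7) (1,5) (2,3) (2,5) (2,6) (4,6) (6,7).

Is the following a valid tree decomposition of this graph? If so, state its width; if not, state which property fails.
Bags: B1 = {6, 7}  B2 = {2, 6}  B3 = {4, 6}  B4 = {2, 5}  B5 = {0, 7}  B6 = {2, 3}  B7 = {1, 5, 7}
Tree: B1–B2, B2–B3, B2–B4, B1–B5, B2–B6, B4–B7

No — bags containing vertex 7 are not connected in the tree.

A tree decomposition must satisfy three properties: every vertex lies in some bag; for every edge, both endpoints lie together in some bag; and for every vertex, the bags containing it form a connected subtree. Here bags containing vertex 7 are not connected in the tree, so the decomposition is invalid.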